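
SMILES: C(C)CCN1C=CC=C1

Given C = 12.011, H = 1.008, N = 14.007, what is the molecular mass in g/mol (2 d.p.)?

Molecular formula: C8H13N.
M = 8×12.011 + 13×1.008 + 1×14.007 = 123.20 g/mol.

123.20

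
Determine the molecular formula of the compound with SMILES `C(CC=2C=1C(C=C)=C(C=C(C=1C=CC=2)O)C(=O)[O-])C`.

C16H15O3-

Heavy atoms from the SMILES: 16 C, 3 O.
Implicit hydrogens by atom environment:
  6 × C (aromatic): no H
  4 × C (aromatic): 1 H each → 4
  3 × C: 2 H each → 6
  1 × C: 3 H
  1 × C: 1 H
  1 × C: no H
  1 × O: 1 H
  1 × O: no H
  1 × O (charge -1): no H
  Total hydrogens = 15.
Net charge -1.
Molecular formula: C16H15O3-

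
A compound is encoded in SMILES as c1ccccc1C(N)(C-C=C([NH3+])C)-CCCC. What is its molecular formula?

C15H25N2+

Heavy atoms from the SMILES: 15 C, 2 N.
Implicit hydrogens by atom environment:
  5 × C (aromatic): 1 H each → 5
  4 × C: 2 H each → 8
  2 × C: 3 H each → 6
  2 × C: no H
  1 × C: 1 H
  1 × C (aromatic): no H
  1 × N (charge +1): 3 H
  1 × N: 2 H
  Total hydrogens = 25.
Net charge +1.
Molecular formula: C15H25N2+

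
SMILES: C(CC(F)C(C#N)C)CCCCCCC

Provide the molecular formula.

Heavy atoms from the SMILES: 13 C, 1 F, 1 N.
Implicit hydrogens by atom environment:
  8 × C: 2 H each → 16
  2 × C: 3 H each → 6
  2 × C: 1 H each → 2
  1 × C: no H
  1 × F: no H
  1 × N: no H
  Total hydrogens = 24.
Molecular formula: C13H24FN

C13H24FN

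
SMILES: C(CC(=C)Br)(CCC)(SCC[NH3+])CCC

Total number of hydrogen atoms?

Hydrogens are implicit in SMILES; fill each atom to its normal valence:
  8 × C: 2 H each → 16
  2 × C: 3 H each → 6
  2 × C: no H
  1 × Br: no H
  1 × N (charge +1): 3 H
  1 × S: no H
  Total hydrogens = 25.

25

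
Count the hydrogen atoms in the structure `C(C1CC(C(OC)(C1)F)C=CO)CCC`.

Hydrogens are implicit in SMILES; fill each atom to its normal valence:
  5 × C: 2 H each → 10
  4 × C: 1 H each → 4
  2 × C: 3 H each → 6
  1 × C: no H
  1 × F: no H
  1 × O: 1 H
  1 × O: no H
  Total hydrogens = 21.

21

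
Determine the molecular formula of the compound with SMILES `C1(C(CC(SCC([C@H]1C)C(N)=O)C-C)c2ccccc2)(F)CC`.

C19H28FNOS

Heavy atoms from the SMILES: 19 C, 1 F, 1 N, 1 O, 1 S.
Implicit hydrogens by atom environment:
  5 × C (aromatic): 1 H each → 5
  4 × C: 2 H each → 8
  4 × C: 1 H each → 4
  3 × C: 3 H each → 9
  2 × C: no H
  1 × C (aromatic): no H
  1 × F: no H
  1 × N: 2 H
  1 × O: no H
  1 × S: no H
  Total hydrogens = 28.
Molecular formula: C19H28FNOS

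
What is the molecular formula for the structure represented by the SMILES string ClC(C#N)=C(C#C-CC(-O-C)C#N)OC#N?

Heavy atoms from the SMILES: 10 C, 1 Cl, 3 N, 2 O.
Implicit hydrogens by atom environment:
  7 × C: no H
  3 × N: no H
  2 × O: no H
  1 × C: 3 H
  1 × C: 2 H
  1 × C: 1 H
  1 × Cl: no H
  Total hydrogens = 6.
Molecular formula: C10H6ClN3O2

C10H6ClN3O2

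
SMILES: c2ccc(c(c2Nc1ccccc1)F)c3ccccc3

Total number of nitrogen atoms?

1

The symbol for nitrogen appears 1 time in the SMILES.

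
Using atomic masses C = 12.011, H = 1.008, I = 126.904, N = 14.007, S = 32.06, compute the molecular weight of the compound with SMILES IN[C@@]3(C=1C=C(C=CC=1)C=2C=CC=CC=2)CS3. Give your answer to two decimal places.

Molecular formula: C14H12INS.
M = 14×12.011 + 12×1.008 + 1×126.904 + 1×14.007 + 1×32.06 = 353.22 g/mol.

353.22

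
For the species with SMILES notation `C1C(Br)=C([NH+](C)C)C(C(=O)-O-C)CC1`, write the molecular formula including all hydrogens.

C10H17BrNO2+

Heavy atoms from the SMILES: 1 Br, 10 C, 1 N, 2 O.
Implicit hydrogens by atom environment:
  3 × C: 3 H each → 9
  3 × C: 2 H each → 6
  3 × C: no H
  2 × O: no H
  1 × Br: no H
  1 × C: 1 H
  1 × N (charge +1): 1 H
  Total hydrogens = 17.
Net charge +1.
Molecular formula: C10H17BrNO2+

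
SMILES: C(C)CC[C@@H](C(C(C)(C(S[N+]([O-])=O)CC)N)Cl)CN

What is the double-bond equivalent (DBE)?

1

Molecular formula from the SMILES: C12H26ClN3O2S.
DoU = (2C + 2 + N − H − X)/2 = (2·12 + 2 + 3 − 26 − 1)/2 = 2/2 = 1.
(Structurally: 0 ring(s) + 1 π bond(s) = 1.)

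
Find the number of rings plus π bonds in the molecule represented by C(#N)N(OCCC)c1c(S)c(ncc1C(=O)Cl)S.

7

Molecular formula from the SMILES: C10H10ClN3O2S2.
DoU = (2C + 2 + N − H − X)/2 = (2·10 + 2 + 3 − 10 − 1)/2 = 14/2 = 7.
(Structurally: 1 ring(s) + 6 π bond(s) = 7.)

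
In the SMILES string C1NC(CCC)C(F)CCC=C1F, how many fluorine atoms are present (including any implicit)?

The symbol for fluorine appears 2 times in the SMILES.

2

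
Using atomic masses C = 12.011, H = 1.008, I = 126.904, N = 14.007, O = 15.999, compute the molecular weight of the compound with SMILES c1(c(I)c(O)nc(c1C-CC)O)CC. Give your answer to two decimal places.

Molecular formula: C10H14INO2.
M = 10×12.011 + 14×1.008 + 1×126.904 + 1×14.007 + 2×15.999 = 307.13 g/mol.

307.13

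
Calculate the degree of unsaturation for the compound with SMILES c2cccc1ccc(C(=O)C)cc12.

8

Molecular formula from the SMILES: C12H10O.
DoU = (2C + 2 + N − H − X)/2 = (2·12 + 2 + 0 − 10 − 0)/2 = 16/2 = 8.
(Structurally: 2 ring(s) + 6 π bond(s) = 8.)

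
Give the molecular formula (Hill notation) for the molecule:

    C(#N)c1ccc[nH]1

C5H4N2

Heavy atoms from the SMILES: 5 C, 2 N.
Implicit hydrogens by atom environment:
  3 × C (aromatic): 1 H each → 3
  1 × C (aromatic): no H
  1 × C: no H
  1 × N (aromatic): 1 H
  1 × N: no H
  Total hydrogens = 4.
Molecular formula: C5H4N2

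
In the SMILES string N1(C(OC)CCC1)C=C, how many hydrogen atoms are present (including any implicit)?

Hydrogens are implicit in SMILES; fill each atom to its normal valence:
  4 × C: 2 H each → 8
  2 × C: 1 H each → 2
  1 × C: 3 H
  1 × N: no H
  1 × O: no H
  Total hydrogens = 13.

13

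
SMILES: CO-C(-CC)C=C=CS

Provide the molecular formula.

Heavy atoms from the SMILES: 7 C, 1 O, 1 S.
Implicit hydrogens by atom environment:
  3 × C: 1 H each → 3
  2 × C: 3 H each → 6
  1 × C: 2 H
  1 × C: no H
  1 × O: no H
  1 × S: 1 H
  Total hydrogens = 12.
Molecular formula: C7H12OS

C7H12OS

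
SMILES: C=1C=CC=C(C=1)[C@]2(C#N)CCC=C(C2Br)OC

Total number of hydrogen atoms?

Hydrogens are implicit in SMILES; fill each atom to its normal valence:
  5 × C (aromatic): 1 H each → 5
  3 × C: no H
  2 × C: 2 H each → 4
  2 × C: 1 H each → 2
  1 × Br: no H
  1 × C: 3 H
  1 × C (aromatic): no H
  1 × N: no H
  1 × O: no H
  Total hydrogens = 14.

14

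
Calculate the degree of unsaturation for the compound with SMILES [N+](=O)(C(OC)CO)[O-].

Molecular formula from the SMILES: C3H7NO4.
DoU = (2C + 2 + N − H − X)/2 = (2·3 + 2 + 1 − 7 − 0)/2 = 2/2 = 1.
(Structurally: 0 ring(s) + 1 π bond(s) = 1.)

1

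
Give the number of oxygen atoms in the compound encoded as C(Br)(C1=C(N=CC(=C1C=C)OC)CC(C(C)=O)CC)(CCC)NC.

The symbol for oxygen appears 2 times in the SMILES.

2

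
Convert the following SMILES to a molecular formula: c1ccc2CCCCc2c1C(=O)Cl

C11H11ClO

Heavy atoms from the SMILES: 11 C, 1 Cl, 1 O.
Implicit hydrogens by atom environment:
  4 × C: 2 H each → 8
  3 × C (aromatic): 1 H each → 3
  3 × C (aromatic): no H
  1 × C: no H
  1 × Cl: no H
  1 × O: no H
  Total hydrogens = 11.
Molecular formula: C11H11ClO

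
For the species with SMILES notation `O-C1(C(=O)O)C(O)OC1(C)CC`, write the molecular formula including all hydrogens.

Heavy atoms from the SMILES: 7 C, 5 O.
Implicit hydrogens by atom environment:
  3 × C: no H
  3 × O: 1 H each → 3
  2 × C: 3 H each → 6
  2 × O: no H
  1 × C: 2 H
  1 × C: 1 H
  Total hydrogens = 12.
Molecular formula: C7H12O5

C7H12O5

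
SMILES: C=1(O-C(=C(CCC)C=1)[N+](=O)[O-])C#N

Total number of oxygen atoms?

The symbol for oxygen appears 3 times in the SMILES.

3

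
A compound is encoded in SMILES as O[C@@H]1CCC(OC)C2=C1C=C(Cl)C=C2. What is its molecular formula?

Heavy atoms from the SMILES: 11 C, 1 Cl, 2 O.
Implicit hydrogens by atom environment:
  3 × C (aromatic): 1 H each → 3
  3 × C (aromatic): no H
  2 × C: 2 H each → 4
  2 × C: 1 H each → 2
  1 × C: 3 H
  1 × Cl: no H
  1 × O: 1 H
  1 × O: no H
  Total hydrogens = 13.
Molecular formula: C11H13ClO2

C11H13ClO2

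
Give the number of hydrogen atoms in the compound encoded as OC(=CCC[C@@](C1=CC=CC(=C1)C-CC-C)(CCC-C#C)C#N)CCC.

33

Hydrogens are implicit in SMILES; fill each atom to its normal valence:
  10 × C: 2 H each → 20
  4 × C (aromatic): 1 H each → 4
  4 × C: no H
  2 × C: 3 H each → 6
  2 × C: 1 H each → 2
  2 × C (aromatic): no H
  1 × N: no H
  1 × O: 1 H
  Total hydrogens = 33.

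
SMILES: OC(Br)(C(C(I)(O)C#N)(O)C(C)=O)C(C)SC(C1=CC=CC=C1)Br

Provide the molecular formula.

C15H16Br2INO4S

Heavy atoms from the SMILES: 2 Br, 15 C, 1 I, 1 N, 4 O, 1 S.
Implicit hydrogens by atom environment:
  5 × C (aromatic): 1 H each → 5
  5 × C: no H
  3 × O: 1 H each → 3
  2 × Br: no H
  2 × C: 3 H each → 6
  2 × C: 1 H each → 2
  1 × C (aromatic): no H
  1 × I: no H
  1 × N: no H
  1 × O: no H
  1 × S: no H
  Total hydrogens = 16.
Molecular formula: C15H16Br2INO4S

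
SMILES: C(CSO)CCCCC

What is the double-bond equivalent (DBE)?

Molecular formula from the SMILES: C7H16OS.
DoU = (2C + 2 + N − H − X)/2 = (2·7 + 2 + 0 − 16 − 0)/2 = 0/2 = 0.
(Structurally: 0 ring(s) + 0 π bond(s) = 0.)

0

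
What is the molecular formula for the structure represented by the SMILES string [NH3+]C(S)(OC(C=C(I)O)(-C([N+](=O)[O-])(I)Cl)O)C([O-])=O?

C6H7ClI2N2O7S

Heavy atoms from the SMILES: 6 C, 1 Cl, 2 I, 2 N, 7 O, 1 S.
Implicit hydrogens by atom environment:
  5 × C: no H
  3 × O: no H
  2 × I: no H
  2 × O: 1 H each → 2
  2 × O (charge -1): no H
  1 × C: 1 H
  1 × Cl: no H
  1 × N (charge +1): 3 H
  1 × N (charge +1): no H
  1 × S: 1 H
  Total hydrogens = 7.
Molecular formula: C6H7ClI2N2O7S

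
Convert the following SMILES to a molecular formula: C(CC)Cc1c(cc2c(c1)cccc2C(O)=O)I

C15H15IO2

Heavy atoms from the SMILES: 15 C, 1 I, 2 O.
Implicit hydrogens by atom environment:
  5 × C (aromatic): 1 H each → 5
  5 × C (aromatic): no H
  3 × C: 2 H each → 6
  1 × C: 3 H
  1 × C: no H
  1 × I: no H
  1 × O: 1 H
  1 × O: no H
  Total hydrogens = 15.
Molecular formula: C15H15IO2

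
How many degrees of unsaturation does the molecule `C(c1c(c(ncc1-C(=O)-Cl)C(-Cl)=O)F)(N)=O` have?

7

Molecular formula from the SMILES: C8H3Cl2FN2O3.
DoU = (2C + 2 + N − H − X)/2 = (2·8 + 2 + 2 − 3 − 3)/2 = 14/2 = 7.
(Structurally: 1 ring(s) + 6 π bond(s) = 7.)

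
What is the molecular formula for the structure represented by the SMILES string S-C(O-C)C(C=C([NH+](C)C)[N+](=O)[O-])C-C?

C9H19N2O3S+

Heavy atoms from the SMILES: 9 C, 2 N, 3 O, 1 S.
Implicit hydrogens by atom environment:
  4 × C: 3 H each → 12
  3 × C: 1 H each → 3
  2 × O: no H
  1 × C: 2 H
  1 × C: no H
  1 × N (charge +1): 1 H
  1 × N (charge +1): no H
  1 × O (charge -1): no H
  1 × S: 1 H
  Total hydrogens = 19.
Net charge +1.
Molecular formula: C9H19N2O3S+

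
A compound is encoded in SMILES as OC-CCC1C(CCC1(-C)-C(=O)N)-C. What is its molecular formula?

Heavy atoms from the SMILES: 11 C, 1 N, 2 O.
Implicit hydrogens by atom environment:
  5 × C: 2 H each → 10
  2 × C: 3 H each → 6
  2 × C: 1 H each → 2
  2 × C: no H
  1 × N: 2 H
  1 × O: 1 H
  1 × O: no H
  Total hydrogens = 21.
Molecular formula: C11H21NO2

C11H21NO2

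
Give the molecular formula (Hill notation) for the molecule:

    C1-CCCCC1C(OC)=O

Heavy atoms from the SMILES: 8 C, 2 O.
Implicit hydrogens by atom environment:
  5 × C: 2 H each → 10
  2 × O: no H
  1 × C: 3 H
  1 × C: 1 H
  1 × C: no H
  Total hydrogens = 14.
Molecular formula: C8H14O2

C8H14O2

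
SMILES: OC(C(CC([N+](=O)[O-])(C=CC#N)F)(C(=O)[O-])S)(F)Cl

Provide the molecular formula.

C8H6ClF2N2O5S-

Heavy atoms from the SMILES: 8 C, 1 Cl, 2 F, 2 N, 5 O, 1 S.
Implicit hydrogens by atom environment:
  5 × C: no H
  2 × C: 1 H each → 2
  2 × F: no H
  2 × O: no H
  2 × O (charge -1): no H
  1 × C: 2 H
  1 × Cl: no H
  1 × N (charge +1): no H
  1 × N: no H
  1 × O: 1 H
  1 × S: 1 H
  Total hydrogens = 6.
Net charge -1.
Molecular formula: C8H6ClF2N2O5S-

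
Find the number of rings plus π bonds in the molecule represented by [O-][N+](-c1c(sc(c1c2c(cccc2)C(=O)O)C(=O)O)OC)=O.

Molecular formula from the SMILES: C13H9NO7S.
DoU = (2C + 2 + N − H − X)/2 = (2·13 + 2 + 1 − 9 − 0)/2 = 20/2 = 10.
(Structurally: 2 ring(s) + 8 π bond(s) = 10.)

10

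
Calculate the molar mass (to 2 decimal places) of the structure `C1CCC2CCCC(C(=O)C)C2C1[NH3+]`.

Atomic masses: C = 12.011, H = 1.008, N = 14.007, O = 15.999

Molecular formula: C12H22NO+.
M = 12×12.011 + 22×1.008 + 1×14.007 + 1×15.999 = 196.31 g/mol.

196.31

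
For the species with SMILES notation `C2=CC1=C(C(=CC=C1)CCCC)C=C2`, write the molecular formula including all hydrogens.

C14H16

Heavy atoms from the SMILES: 14 C.
Implicit hydrogens by atom environment:
  7 × C (aromatic): 1 H each → 7
  3 × C: 2 H each → 6
  3 × C (aromatic): no H
  1 × C: 3 H
  Total hydrogens = 16.
Molecular formula: C14H16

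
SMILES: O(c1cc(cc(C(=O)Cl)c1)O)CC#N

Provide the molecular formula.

C9H6ClNO3

Heavy atoms from the SMILES: 9 C, 1 Cl, 1 N, 3 O.
Implicit hydrogens by atom environment:
  3 × C (aromatic): 1 H each → 3
  3 × C (aromatic): no H
  2 × C: no H
  2 × O: no H
  1 × C: 2 H
  1 × Cl: no H
  1 × N: no H
  1 × O: 1 H
  Total hydrogens = 6.
Molecular formula: C9H6ClNO3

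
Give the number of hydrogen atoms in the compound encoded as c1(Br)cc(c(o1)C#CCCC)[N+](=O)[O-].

Hydrogens are implicit in SMILES; fill each atom to its normal valence:
  3 × C (aromatic): no H
  2 × C: 2 H each → 4
  2 × C: no H
  1 × Br: no H
  1 × C: 3 H
  1 × C (aromatic): 1 H
  1 × N (charge +1): no H
  1 × O (aromatic): no H
  1 × O: no H
  1 × O (charge -1): no H
  Total hydrogens = 8.

8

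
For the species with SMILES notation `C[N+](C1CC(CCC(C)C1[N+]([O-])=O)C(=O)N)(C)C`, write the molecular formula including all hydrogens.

Heavy atoms from the SMILES: 12 C, 3 N, 3 O.
Implicit hydrogens by atom environment:
  4 × C: 3 H each → 12
  4 × C: 1 H each → 4
  3 × C: 2 H each → 6
  2 × N (charge +1): no H
  2 × O: no H
  1 × C: no H
  1 × N: 2 H
  1 × O (charge -1): no H
  Total hydrogens = 24.
Net charge +1.
Molecular formula: C12H24N3O3+

C12H24N3O3+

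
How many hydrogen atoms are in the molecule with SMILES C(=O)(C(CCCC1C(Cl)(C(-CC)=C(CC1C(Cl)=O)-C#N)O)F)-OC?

20

Hydrogens are implicit in SMILES; fill each atom to its normal valence:
  6 × C: no H
  5 × C: 2 H each → 10
  3 × C: 1 H each → 3
  3 × O: no H
  2 × C: 3 H each → 6
  2 × Cl: no H
  1 × F: no H
  1 × N: no H
  1 × O: 1 H
  Total hydrogens = 20.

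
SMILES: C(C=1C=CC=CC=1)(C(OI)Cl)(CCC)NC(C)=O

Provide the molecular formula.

C13H17ClINO2

Heavy atoms from the SMILES: 13 C, 1 Cl, 1 I, 1 N, 2 O.
Implicit hydrogens by atom environment:
  5 × C (aromatic): 1 H each → 5
  2 × C: 3 H each → 6
  2 × C: 2 H each → 4
  2 × C: no H
  2 × O: no H
  1 × C: 1 H
  1 × C (aromatic): no H
  1 × Cl: no H
  1 × I: no H
  1 × N: 1 H
  Total hydrogens = 17.
Molecular formula: C13H17ClINO2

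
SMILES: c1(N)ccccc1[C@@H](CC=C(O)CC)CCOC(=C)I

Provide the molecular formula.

C16H22INO2

Heavy atoms from the SMILES: 16 C, 1 I, 1 N, 2 O.
Implicit hydrogens by atom environment:
  5 × C: 2 H each → 10
  4 × C (aromatic): 1 H each → 4
  2 × C: 1 H each → 2
  2 × C: no H
  2 × C (aromatic): no H
  1 × C: 3 H
  1 × I: no H
  1 × N: 2 H
  1 × O: 1 H
  1 × O: no H
  Total hydrogens = 22.
Molecular formula: C16H22INO2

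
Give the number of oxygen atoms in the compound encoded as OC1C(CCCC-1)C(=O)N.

The symbol for oxygen appears 2 times in the SMILES.

2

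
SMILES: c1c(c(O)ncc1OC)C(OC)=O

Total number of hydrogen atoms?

Hydrogens are implicit in SMILES; fill each atom to its normal valence:
  3 × C (aromatic): no H
  3 × O: no H
  2 × C: 3 H each → 6
  2 × C (aromatic): 1 H each → 2
  1 × C: no H
  1 × N (aromatic): no H
  1 × O: 1 H
  Total hydrogens = 9.

9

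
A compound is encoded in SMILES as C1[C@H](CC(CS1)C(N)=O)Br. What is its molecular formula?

Heavy atoms from the SMILES: 1 Br, 6 C, 1 N, 1 O, 1 S.
Implicit hydrogens by atom environment:
  3 × C: 2 H each → 6
  2 × C: 1 H each → 2
  1 × Br: no H
  1 × C: no H
  1 × N: 2 H
  1 × O: no H
  1 × S: no H
  Total hydrogens = 10.
Molecular formula: C6H10BrNOS

C6H10BrNOS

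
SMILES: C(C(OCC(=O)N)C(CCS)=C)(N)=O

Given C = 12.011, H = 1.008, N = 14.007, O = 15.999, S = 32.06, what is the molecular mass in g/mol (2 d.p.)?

218.27

Molecular formula: C8H14N2O3S.
M = 8×12.011 + 14×1.008 + 2×14.007 + 3×15.999 + 1×32.06 = 218.27 g/mol.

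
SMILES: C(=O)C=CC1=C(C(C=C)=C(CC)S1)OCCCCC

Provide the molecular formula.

C16H22O2S

Heavy atoms from the SMILES: 16 C, 2 O, 1 S.
Implicit hydrogens by atom environment:
  6 × C: 2 H each → 12
  4 × C: 1 H each → 4
  4 × C (aromatic): no H
  2 × C: 3 H each → 6
  2 × O: no H
  1 × S (aromatic): no H
  Total hydrogens = 22.
Molecular formula: C16H22O2S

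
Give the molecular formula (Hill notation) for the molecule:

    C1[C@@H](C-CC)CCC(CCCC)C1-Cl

C13H25Cl

Heavy atoms from the SMILES: 13 C, 1 Cl.
Implicit hydrogens by atom environment:
  8 × C: 2 H each → 16
  3 × C: 1 H each → 3
  2 × C: 3 H each → 6
  1 × Cl: no H
  Total hydrogens = 25.
Molecular formula: C13H25Cl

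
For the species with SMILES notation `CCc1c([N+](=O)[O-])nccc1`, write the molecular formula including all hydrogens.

C7H8N2O2

Heavy atoms from the SMILES: 7 C, 2 N, 2 O.
Implicit hydrogens by atom environment:
  3 × C (aromatic): 1 H each → 3
  2 × C (aromatic): no H
  1 × C: 3 H
  1 × C: 2 H
  1 × N (aromatic): no H
  1 × N (charge +1): no H
  1 × O: no H
  1 × O (charge -1): no H
  Total hydrogens = 8.
Molecular formula: C7H8N2O2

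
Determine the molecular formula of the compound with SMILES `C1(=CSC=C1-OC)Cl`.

Heavy atoms from the SMILES: 5 C, 1 Cl, 1 O, 1 S.
Implicit hydrogens by atom environment:
  2 × C (aromatic): 1 H each → 2
  2 × C (aromatic): no H
  1 × C: 3 H
  1 × Cl: no H
  1 × O: no H
  1 × S (aromatic): no H
  Total hydrogens = 5.
Molecular formula: C5H5ClOS

C5H5ClOS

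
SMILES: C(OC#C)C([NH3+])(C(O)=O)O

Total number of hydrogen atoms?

8

Hydrogens are implicit in SMILES; fill each atom to its normal valence:
  3 × C: no H
  2 × O: 1 H each → 2
  2 × O: no H
  1 × C: 2 H
  1 × C: 1 H
  1 × N (charge +1): 3 H
  Total hydrogens = 8.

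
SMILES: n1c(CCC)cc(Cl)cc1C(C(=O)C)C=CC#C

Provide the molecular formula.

C15H16ClNO

Heavy atoms from the SMILES: 15 C, 1 Cl, 1 N, 1 O.
Implicit hydrogens by atom environment:
  4 × C: 1 H each → 4
  3 × C (aromatic): no H
  2 × C: 3 H each → 6
  2 × C: 2 H each → 4
  2 × C (aromatic): 1 H each → 2
  2 × C: no H
  1 × Cl: no H
  1 × N (aromatic): no H
  1 × O: no H
  Total hydrogens = 16.
Molecular formula: C15H16ClNO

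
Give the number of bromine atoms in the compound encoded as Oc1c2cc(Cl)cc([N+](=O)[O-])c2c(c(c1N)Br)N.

The symbol for bromine appears 1 time in the SMILES.

1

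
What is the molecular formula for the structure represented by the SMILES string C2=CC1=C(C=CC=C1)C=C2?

C10H8

Heavy atoms from the SMILES: 10 C.
Implicit hydrogens by atom environment:
  8 × C (aromatic): 1 H each → 8
  2 × C (aromatic): no H
  Total hydrogens = 8.
Molecular formula: C10H8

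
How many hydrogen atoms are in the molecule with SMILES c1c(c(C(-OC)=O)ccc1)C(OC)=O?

10

Hydrogens are implicit in SMILES; fill each atom to its normal valence:
  4 × C (aromatic): 1 H each → 4
  4 × O: no H
  2 × C: 3 H each → 6
  2 × C (aromatic): no H
  2 × C: no H
  Total hydrogens = 10.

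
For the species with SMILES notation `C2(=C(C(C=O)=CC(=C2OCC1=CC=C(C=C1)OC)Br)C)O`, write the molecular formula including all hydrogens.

Heavy atoms from the SMILES: 1 Br, 16 C, 4 O.
Implicit hydrogens by atom environment:
  7 × C (aromatic): no H
  5 × C (aromatic): 1 H each → 5
  3 × O: no H
  2 × C: 3 H each → 6
  1 × Br: no H
  1 × C: 2 H
  1 × C: 1 H
  1 × O: 1 H
  Total hydrogens = 15.
Molecular formula: C16H15BrO4

C16H15BrO4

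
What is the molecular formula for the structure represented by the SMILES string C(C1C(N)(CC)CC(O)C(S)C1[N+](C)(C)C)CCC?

C15H33N2OS+

Heavy atoms from the SMILES: 15 C, 2 N, 1 O, 1 S.
Implicit hydrogens by atom environment:
  5 × C: 3 H each → 15
  5 × C: 2 H each → 10
  4 × C: 1 H each → 4
  1 × C: no H
  1 × N: 2 H
  1 × N (charge +1): no H
  1 × O: 1 H
  1 × S: 1 H
  Total hydrogens = 33.
Net charge +1.
Molecular formula: C15H33N2OS+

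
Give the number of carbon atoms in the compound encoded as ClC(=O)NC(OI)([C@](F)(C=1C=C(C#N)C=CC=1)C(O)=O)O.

11

The symbol for carbon appears 11 times in the SMILES. (Cl is a single chlorine, not C + l.)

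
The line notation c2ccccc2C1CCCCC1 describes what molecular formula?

Heavy atoms from the SMILES: 12 C.
Implicit hydrogens by atom environment:
  5 × C: 2 H each → 10
  5 × C (aromatic): 1 H each → 5
  1 × C: 1 H
  1 × C (aromatic): no H
  Total hydrogens = 16.
Molecular formula: C12H16

C12H16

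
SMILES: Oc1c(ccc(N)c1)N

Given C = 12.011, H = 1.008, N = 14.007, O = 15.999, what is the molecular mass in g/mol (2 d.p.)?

Molecular formula: C6H8N2O.
M = 6×12.011 + 8×1.008 + 2×14.007 + 1×15.999 = 124.14 g/mol.

124.14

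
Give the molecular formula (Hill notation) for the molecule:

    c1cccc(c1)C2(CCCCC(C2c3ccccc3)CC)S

Heavy atoms from the SMILES: 21 C, 1 S.
Implicit hydrogens by atom environment:
  10 × C (aromatic): 1 H each → 10
  5 × C: 2 H each → 10
  2 × C: 1 H each → 2
  2 × C (aromatic): no H
  1 × C: 3 H
  1 × C: no H
  1 × S: 1 H
  Total hydrogens = 26.
Molecular formula: C21H26S

C21H26S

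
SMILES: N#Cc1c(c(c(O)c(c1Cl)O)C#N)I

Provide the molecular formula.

Heavy atoms from the SMILES: 8 C, 1 Cl, 1 I, 2 N, 2 O.
Implicit hydrogens by atom environment:
  6 × C (aromatic): no H
  2 × C: no H
  2 × N: no H
  2 × O: 1 H each → 2
  1 × Cl: no H
  1 × I: no H
  Total hydrogens = 2.
Molecular formula: C8H2ClIN2O2

C8H2ClIN2O2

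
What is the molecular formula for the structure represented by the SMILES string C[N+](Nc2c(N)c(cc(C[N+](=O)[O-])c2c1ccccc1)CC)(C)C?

C18H25N4O2+

Heavy atoms from the SMILES: 18 C, 4 N, 2 O.
Implicit hydrogens by atom environment:
  6 × C (aromatic): 1 H each → 6
  6 × C (aromatic): no H
  4 × C: 3 H each → 12
  2 × C: 2 H each → 4
  2 × N (charge +1): no H
  1 × N: 2 H
  1 × N: 1 H
  1 × O: no H
  1 × O (charge -1): no H
  Total hydrogens = 25.
Net charge +1.
Molecular formula: C18H25N4O2+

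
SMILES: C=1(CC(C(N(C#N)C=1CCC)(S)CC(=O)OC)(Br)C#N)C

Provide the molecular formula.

Heavy atoms from the SMILES: 1 Br, 14 C, 3 N, 2 O, 1 S.
Implicit hydrogens by atom environment:
  7 × C: no H
  4 × C: 2 H each → 8
  3 × C: 3 H each → 9
  3 × N: no H
  2 × O: no H
  1 × Br: no H
  1 × S: 1 H
  Total hydrogens = 18.
Molecular formula: C14H18BrN3O2S

C14H18BrN3O2S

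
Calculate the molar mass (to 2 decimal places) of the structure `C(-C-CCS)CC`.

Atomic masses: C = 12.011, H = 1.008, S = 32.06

118.24

Molecular formula: C6H14S.
M = 6×12.011 + 14×1.008 + 1×32.06 = 118.24 g/mol.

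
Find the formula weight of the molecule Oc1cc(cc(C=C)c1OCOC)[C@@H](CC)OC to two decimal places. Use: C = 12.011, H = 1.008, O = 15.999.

252.31

Molecular formula: C14H20O4.
M = 14×12.011 + 20×1.008 + 4×15.999 = 252.31 g/mol.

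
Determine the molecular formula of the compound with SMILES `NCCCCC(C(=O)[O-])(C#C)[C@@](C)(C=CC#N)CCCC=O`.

Heavy atoms from the SMILES: 17 C, 2 N, 3 O.
Implicit hydrogens by atom environment:
  7 × C: 2 H each → 14
  5 × C: no H
  4 × C: 1 H each → 4
  2 × O: no H
  1 × C: 3 H
  1 × N: 2 H
  1 × N: no H
  1 × O (charge -1): no H
  Total hydrogens = 23.
Net charge -1.
Molecular formula: C17H23N2O3-

C17H23N2O3-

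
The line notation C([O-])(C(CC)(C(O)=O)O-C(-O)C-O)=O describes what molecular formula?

Heavy atoms from the SMILES: 7 C, 7 O.
Implicit hydrogens by atom environment:
  3 × C: no H
  3 × O: 1 H each → 3
  3 × O: no H
  2 × C: 2 H each → 4
  1 × C: 3 H
  1 × C: 1 H
  1 × O (charge -1): no H
  Total hydrogens = 11.
Net charge -1.
Molecular formula: C7H11O7-

C7H11O7-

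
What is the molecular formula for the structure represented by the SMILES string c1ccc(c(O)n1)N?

C5H6N2O

Heavy atoms from the SMILES: 5 C, 2 N, 1 O.
Implicit hydrogens by atom environment:
  3 × C (aromatic): 1 H each → 3
  2 × C (aromatic): no H
  1 × N: 2 H
  1 × N (aromatic): no H
  1 × O: 1 H
  Total hydrogens = 6.
Molecular formula: C5H6N2O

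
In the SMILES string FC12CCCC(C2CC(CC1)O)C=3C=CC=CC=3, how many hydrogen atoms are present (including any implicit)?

21

Hydrogens are implicit in SMILES; fill each atom to its normal valence:
  6 × C: 2 H each → 12
  5 × C (aromatic): 1 H each → 5
  3 × C: 1 H each → 3
  1 × C: no H
  1 × C (aromatic): no H
  1 × F: no H
  1 × O: 1 H
  Total hydrogens = 21.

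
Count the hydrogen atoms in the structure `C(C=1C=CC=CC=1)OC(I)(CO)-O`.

Hydrogens are implicit in SMILES; fill each atom to its normal valence:
  5 × C (aromatic): 1 H each → 5
  2 × C: 2 H each → 4
  2 × O: 1 H each → 2
  1 × C: no H
  1 × C (aromatic): no H
  1 × I: no H
  1 × O: no H
  Total hydrogens = 11.

11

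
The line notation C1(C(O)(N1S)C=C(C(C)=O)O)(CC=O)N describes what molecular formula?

Heavy atoms from the SMILES: 8 C, 2 N, 4 O, 1 S.
Implicit hydrogens by atom environment:
  4 × C: no H
  2 × C: 1 H each → 2
  2 × O: 1 H each → 2
  2 × O: no H
  1 × C: 3 H
  1 × C: 2 H
  1 × N: 2 H
  1 × N: no H
  1 × S: 1 H
  Total hydrogens = 12.
Molecular formula: C8H12N2O4S

C8H12N2O4S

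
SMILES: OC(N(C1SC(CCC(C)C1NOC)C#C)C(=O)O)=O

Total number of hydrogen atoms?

18

Hydrogens are implicit in SMILES; fill each atom to its normal valence:
  5 × C: 1 H each → 5
  3 × C: no H
  3 × O: no H
  2 × C: 3 H each → 6
  2 × C: 2 H each → 4
  2 × O: 1 H each → 2
  1 × N: 1 H
  1 × N: no H
  1 × S: no H
  Total hydrogens = 18.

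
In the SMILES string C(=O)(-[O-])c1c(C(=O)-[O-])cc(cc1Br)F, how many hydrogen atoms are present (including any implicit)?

2

Hydrogens are implicit in SMILES; fill each atom to its normal valence:
  4 × C (aromatic): no H
  2 × C (aromatic): 1 H each → 2
  2 × C: no H
  2 × O: no H
  2 × O (charge -1): no H
  1 × Br: no H
  1 × F: no H
  Total hydrogens = 2.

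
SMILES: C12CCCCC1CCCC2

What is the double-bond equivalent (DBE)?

2

Molecular formula from the SMILES: C10H18.
DoU = (2C + 2 + N − H − X)/2 = (2·10 + 2 + 0 − 18 − 0)/2 = 4/2 = 2.
(Structurally: 2 ring(s) + 0 π bond(s) = 2.)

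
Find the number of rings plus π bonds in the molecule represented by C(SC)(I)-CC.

0

Molecular formula from the SMILES: C4H9IS.
DoU = (2C + 2 + N − H − X)/2 = (2·4 + 2 + 0 − 9 − 1)/2 = 0/2 = 0.
(Structurally: 0 ring(s) + 0 π bond(s) = 0.)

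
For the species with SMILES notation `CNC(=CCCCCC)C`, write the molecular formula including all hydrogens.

C9H19N

Heavy atoms from the SMILES: 9 C, 1 N.
Implicit hydrogens by atom environment:
  4 × C: 2 H each → 8
  3 × C: 3 H each → 9
  1 × C: 1 H
  1 × C: no H
  1 × N: 1 H
  Total hydrogens = 19.
Molecular formula: C9H19N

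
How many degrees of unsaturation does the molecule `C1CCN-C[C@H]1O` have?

1

Molecular formula from the SMILES: C5H11NO.
DoU = (2C + 2 + N − H − X)/2 = (2·5 + 2 + 1 − 11 − 0)/2 = 2/2 = 1.
(Structurally: 1 ring(s) + 0 π bond(s) = 1.)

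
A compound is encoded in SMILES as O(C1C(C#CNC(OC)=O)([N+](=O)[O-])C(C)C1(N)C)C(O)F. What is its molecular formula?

C11H16FN3O6

Heavy atoms from the SMILES: 11 C, 1 F, 3 N, 6 O.
Implicit hydrogens by atom environment:
  5 × C: no H
  4 × O: no H
  3 × C: 3 H each → 9
  3 × C: 1 H each → 3
  1 × F: no H
  1 × N: 2 H
  1 × N: 1 H
  1 × N (charge +1): no H
  1 × O: 1 H
  1 × O (charge -1): no H
  Total hydrogens = 16.
Molecular formula: C11H16FN3O6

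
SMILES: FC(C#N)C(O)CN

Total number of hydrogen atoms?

Hydrogens are implicit in SMILES; fill each atom to its normal valence:
  2 × C: 1 H each → 2
  1 × C: 2 H
  1 × C: no H
  1 × F: no H
  1 × N: 2 H
  1 × N: no H
  1 × O: 1 H
  Total hydrogens = 7.

7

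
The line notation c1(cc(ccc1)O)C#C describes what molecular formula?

Heavy atoms from the SMILES: 8 C, 1 O.
Implicit hydrogens by atom environment:
  4 × C (aromatic): 1 H each → 4
  2 × C (aromatic): no H
  1 × C: 1 H
  1 × C: no H
  1 × O: 1 H
  Total hydrogens = 6.
Molecular formula: C8H6O

C8H6O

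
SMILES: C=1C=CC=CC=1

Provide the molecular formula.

C6H6

Heavy atoms from the SMILES: 6 C.
Implicit hydrogens by atom environment:
  6 × C (aromatic): 1 H each → 6
  Total hydrogens = 6.
Molecular formula: C6H6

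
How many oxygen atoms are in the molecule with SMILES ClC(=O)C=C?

1

The symbol for oxygen appears 1 time in the SMILES.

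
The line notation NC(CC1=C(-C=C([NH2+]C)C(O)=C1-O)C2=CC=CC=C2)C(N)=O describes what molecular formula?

C16H20N3O3+

Heavy atoms from the SMILES: 16 C, 3 N, 3 O.
Implicit hydrogens by atom environment:
  6 × C (aromatic): 1 H each → 6
  6 × C (aromatic): no H
  2 × N: 2 H each → 4
  2 × O: 1 H each → 2
  1 × C: 3 H
  1 × C: 2 H
  1 × C: 1 H
  1 × C: no H
  1 × N (charge +1): 2 H
  1 × O: no H
  Total hydrogens = 20.
Net charge +1.
Molecular formula: C16H20N3O3+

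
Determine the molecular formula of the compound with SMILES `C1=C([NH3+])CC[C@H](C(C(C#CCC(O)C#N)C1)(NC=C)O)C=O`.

Heavy atoms from the SMILES: 16 C, 3 N, 3 O.
Implicit hydrogens by atom environment:
  6 × C: 1 H each → 6
  5 × C: 2 H each → 10
  5 × C: no H
  2 × O: 1 H each → 2
  1 × N (charge +1): 3 H
  1 × N: 1 H
  1 × N: no H
  1 × O: no H
  Total hydrogens = 22.
Net charge +1.
Molecular formula: C16H22N3O3+

C16H22N3O3+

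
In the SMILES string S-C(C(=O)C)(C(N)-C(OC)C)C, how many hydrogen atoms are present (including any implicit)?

17

Hydrogens are implicit in SMILES; fill each atom to its normal valence:
  4 × C: 3 H each → 12
  2 × C: 1 H each → 2
  2 × C: no H
  2 × O: no H
  1 × N: 2 H
  1 × S: 1 H
  Total hydrogens = 17.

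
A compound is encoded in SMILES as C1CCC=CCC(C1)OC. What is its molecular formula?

C9H16O

Heavy atoms from the SMILES: 9 C, 1 O.
Implicit hydrogens by atom environment:
  5 × C: 2 H each → 10
  3 × C: 1 H each → 3
  1 × C: 3 H
  1 × O: no H
  Total hydrogens = 16.
Molecular formula: C9H16O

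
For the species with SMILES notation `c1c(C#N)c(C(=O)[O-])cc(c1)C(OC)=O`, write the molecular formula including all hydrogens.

Heavy atoms from the SMILES: 10 C, 1 N, 4 O.
Implicit hydrogens by atom environment:
  3 × C (aromatic): 1 H each → 3
  3 × C (aromatic): no H
  3 × C: no H
  3 × O: no H
  1 × C: 3 H
  1 × N: no H
  1 × O (charge -1): no H
  Total hydrogens = 6.
Net charge -1.
Molecular formula: C10H6NO4-

C10H6NO4-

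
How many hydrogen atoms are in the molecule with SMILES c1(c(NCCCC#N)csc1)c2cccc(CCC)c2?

Hydrogens are implicit in SMILES; fill each atom to its normal valence:
  6 × C (aromatic): 1 H each → 6
  5 × C: 2 H each → 10
  4 × C (aromatic): no H
  1 × C: 3 H
  1 × C: no H
  1 × N: 1 H
  1 × N: no H
  1 × S (aromatic): no H
  Total hydrogens = 20.

20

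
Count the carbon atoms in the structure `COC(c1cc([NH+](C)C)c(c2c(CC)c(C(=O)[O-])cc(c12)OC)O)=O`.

18

The symbol for carbon appears 18 times in the SMILES. Lowercase c denotes aromatic carbon and counts toward C.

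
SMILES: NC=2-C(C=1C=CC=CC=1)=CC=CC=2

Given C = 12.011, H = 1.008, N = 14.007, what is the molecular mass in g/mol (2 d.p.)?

169.23

Molecular formula: C12H11N.
M = 12×12.011 + 11×1.008 + 1×14.007 = 169.23 g/mol.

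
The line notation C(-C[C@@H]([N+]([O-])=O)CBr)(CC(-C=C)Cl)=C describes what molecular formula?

Heavy atoms from the SMILES: 1 Br, 9 C, 1 Cl, 1 N, 2 O.
Implicit hydrogens by atom environment:
  5 × C: 2 H each → 10
  3 × C: 1 H each → 3
  1 × Br: no H
  1 × C: no H
  1 × Cl: no H
  1 × N (charge +1): no H
  1 × O: no H
  1 × O (charge -1): no H
  Total hydrogens = 13.
Molecular formula: C9H13BrClNO2

C9H13BrClNO2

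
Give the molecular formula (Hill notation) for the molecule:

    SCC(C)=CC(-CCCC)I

C9H17IS

Heavy atoms from the SMILES: 9 C, 1 I, 1 S.
Implicit hydrogens by atom environment:
  4 × C: 2 H each → 8
  2 × C: 3 H each → 6
  2 × C: 1 H each → 2
  1 × C: no H
  1 × I: no H
  1 × S: 1 H
  Total hydrogens = 17.
Molecular formula: C9H17IS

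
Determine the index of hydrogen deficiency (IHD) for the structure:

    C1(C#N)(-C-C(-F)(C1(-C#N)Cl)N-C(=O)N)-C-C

6

Molecular formula from the SMILES: C9H10ClFN4O.
DoU = (2C + 2 + N − H − X)/2 = (2·9 + 2 + 4 − 10 − 2)/2 = 12/2 = 6.
(Structurally: 1 ring(s) + 5 π bond(s) = 6.)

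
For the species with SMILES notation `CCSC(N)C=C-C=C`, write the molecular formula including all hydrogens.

C7H13NS

Heavy atoms from the SMILES: 7 C, 1 N, 1 S.
Implicit hydrogens by atom environment:
  4 × C: 1 H each → 4
  2 × C: 2 H each → 4
  1 × C: 3 H
  1 × N: 2 H
  1 × S: no H
  Total hydrogens = 13.
Molecular formula: C7H13NS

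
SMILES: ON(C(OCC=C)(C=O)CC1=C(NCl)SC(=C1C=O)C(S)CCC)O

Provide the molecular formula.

Heavy atoms from the SMILES: 15 C, 1 Cl, 2 N, 5 O, 2 S.
Implicit hydrogens by atom environment:
  5 × C: 2 H each → 10
  4 × C: 1 H each → 4
  4 × C (aromatic): no H
  3 × O: no H
  2 × O: 1 H each → 2
  1 × C: 3 H
  1 × C: no H
  1 × Cl: no H
  1 × N: 1 H
  1 × N: no H
  1 × S: 1 H
  1 × S (aromatic): no H
  Total hydrogens = 21.
Molecular formula: C15H21ClN2O5S2

C15H21ClN2O5S2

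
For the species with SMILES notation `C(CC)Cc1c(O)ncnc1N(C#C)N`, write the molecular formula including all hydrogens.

Heavy atoms from the SMILES: 10 C, 4 N, 1 O.
Implicit hydrogens by atom environment:
  3 × C: 2 H each → 6
  3 × C (aromatic): no H
  2 × N (aromatic): no H
  1 × C: 3 H
  1 × C (aromatic): 1 H
  1 × C: 1 H
  1 × C: no H
  1 × N: 2 H
  1 × N: no H
  1 × O: 1 H
  Total hydrogens = 14.
Molecular formula: C10H14N4O

C10H14N4O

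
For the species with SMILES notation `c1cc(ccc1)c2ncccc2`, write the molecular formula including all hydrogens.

C11H9N

Heavy atoms from the SMILES: 11 C, 1 N.
Implicit hydrogens by atom environment:
  9 × C (aromatic): 1 H each → 9
  2 × C (aromatic): no H
  1 × N (aromatic): no H
  Total hydrogens = 9.
Molecular formula: C11H9N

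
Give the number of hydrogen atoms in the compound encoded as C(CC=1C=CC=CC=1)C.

12

Hydrogens are implicit in SMILES; fill each atom to its normal valence:
  5 × C (aromatic): 1 H each → 5
  2 × C: 2 H each → 4
  1 × C: 3 H
  1 × C (aromatic): no H
  Total hydrogens = 12.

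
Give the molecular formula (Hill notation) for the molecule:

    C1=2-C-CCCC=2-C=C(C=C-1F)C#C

C12H11F

Heavy atoms from the SMILES: 12 C, 1 F.
Implicit hydrogens by atom environment:
  4 × C: 2 H each → 8
  4 × C (aromatic): no H
  2 × C (aromatic): 1 H each → 2
  1 × C: 1 H
  1 × C: no H
  1 × F: no H
  Total hydrogens = 11.
Molecular formula: C12H11F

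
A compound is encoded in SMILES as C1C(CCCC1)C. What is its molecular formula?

Heavy atoms from the SMILES: 7 C.
Implicit hydrogens by atom environment:
  5 × C: 2 H each → 10
  1 × C: 3 H
  1 × C: 1 H
  Total hydrogens = 14.
Molecular formula: C7H14

C7H14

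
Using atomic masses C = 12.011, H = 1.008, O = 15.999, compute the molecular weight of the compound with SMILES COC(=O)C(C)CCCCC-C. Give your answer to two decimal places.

Molecular formula: C10H20O2.
M = 10×12.011 + 20×1.008 + 2×15.999 = 172.27 g/mol.

172.27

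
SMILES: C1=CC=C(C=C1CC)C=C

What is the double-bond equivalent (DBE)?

Molecular formula from the SMILES: C10H12.
DoU = (2C + 2 + N − H − X)/2 = (2·10 + 2 + 0 − 12 − 0)/2 = 10/2 = 5.
(Structurally: 1 ring(s) + 4 π bond(s) = 5.)

5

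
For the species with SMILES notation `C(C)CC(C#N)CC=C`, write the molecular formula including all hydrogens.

Heavy atoms from the SMILES: 8 C, 1 N.
Implicit hydrogens by atom environment:
  4 × C: 2 H each → 8
  2 × C: 1 H each → 2
  1 × C: 3 H
  1 × C: no H
  1 × N: no H
  Total hydrogens = 13.
Molecular formula: C8H13N

C8H13N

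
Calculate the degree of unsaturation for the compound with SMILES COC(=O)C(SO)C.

1

Molecular formula from the SMILES: C4H8O3S.
DoU = (2C + 2 + N − H − X)/2 = (2·4 + 2 + 0 − 8 − 0)/2 = 2/2 = 1.
(Structurally: 0 ring(s) + 1 π bond(s) = 1.)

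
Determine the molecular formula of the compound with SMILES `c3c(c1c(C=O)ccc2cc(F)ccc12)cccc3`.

C17H11FO

Heavy atoms from the SMILES: 17 C, 1 F, 1 O.
Implicit hydrogens by atom environment:
  10 × C (aromatic): 1 H each → 10
  6 × C (aromatic): no H
  1 × C: 1 H
  1 × F: no H
  1 × O: no H
  Total hydrogens = 11.
Molecular formula: C17H11FO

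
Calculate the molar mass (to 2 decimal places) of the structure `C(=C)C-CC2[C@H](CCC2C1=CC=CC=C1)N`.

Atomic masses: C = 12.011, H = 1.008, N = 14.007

Molecular formula: C15H21N.
M = 15×12.011 + 21×1.008 + 1×14.007 = 215.34 g/mol.

215.34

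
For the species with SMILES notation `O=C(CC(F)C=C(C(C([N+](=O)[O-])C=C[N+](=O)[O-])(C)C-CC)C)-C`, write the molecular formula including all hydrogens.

Heavy atoms from the SMILES: 15 C, 1 F, 2 N, 5 O.
Implicit hydrogens by atom environment:
  5 × C: 1 H each → 5
  4 × C: 3 H each → 12
  3 × C: 2 H each → 6
  3 × C: no H
  3 × O: no H
  2 × N (charge +1): no H
  2 × O (charge -1): no H
  1 × F: no H
  Total hydrogens = 23.
Molecular formula: C15H23FN2O5

C15H23FN2O5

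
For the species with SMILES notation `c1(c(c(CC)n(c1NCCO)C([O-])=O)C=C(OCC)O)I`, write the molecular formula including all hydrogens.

Heavy atoms from the SMILES: 13 C, 1 I, 2 N, 5 O.
Implicit hydrogens by atom environment:
  4 × C: 2 H each → 8
  4 × C (aromatic): no H
  2 × C: 3 H each → 6
  2 × C: no H
  2 × O: 1 H each → 2
  2 × O: no H
  1 × C: 1 H
  1 × I: no H
  1 × N: 1 H
  1 × N (aromatic): no H
  1 × O (charge -1): no H
  Total hydrogens = 18.
Net charge -1.
Molecular formula: C13H18IN2O5-

C13H18IN2O5-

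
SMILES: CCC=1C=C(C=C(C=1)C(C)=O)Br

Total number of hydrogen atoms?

Hydrogens are implicit in SMILES; fill each atom to its normal valence:
  3 × C (aromatic): 1 H each → 3
  3 × C (aromatic): no H
  2 × C: 3 H each → 6
  1 × Br: no H
  1 × C: 2 H
  1 × C: no H
  1 × O: no H
  Total hydrogens = 11.

11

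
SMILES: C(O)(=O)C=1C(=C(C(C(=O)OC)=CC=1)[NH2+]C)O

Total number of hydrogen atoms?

12

Hydrogens are implicit in SMILES; fill each atom to its normal valence:
  4 × C (aromatic): no H
  3 × O: no H
  2 × C: 3 H each → 6
  2 × C (aromatic): 1 H each → 2
  2 × C: no H
  2 × O: 1 H each → 2
  1 × N (charge +1): 2 H
  Total hydrogens = 12.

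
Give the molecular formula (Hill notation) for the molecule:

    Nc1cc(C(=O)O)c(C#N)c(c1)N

Heavy atoms from the SMILES: 8 C, 3 N, 2 O.
Implicit hydrogens by atom environment:
  4 × C (aromatic): no H
  2 × C (aromatic): 1 H each → 2
  2 × C: no H
  2 × N: 2 H each → 4
  1 × N: no H
  1 × O: 1 H
  1 × O: no H
  Total hydrogens = 7.
Molecular formula: C8H7N3O2

C8H7N3O2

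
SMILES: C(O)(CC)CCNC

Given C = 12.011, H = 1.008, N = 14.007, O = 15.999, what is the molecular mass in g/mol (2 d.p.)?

Molecular formula: C6H15NO.
M = 6×12.011 + 15×1.008 + 1×14.007 + 1×15.999 = 117.19 g/mol.

117.19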